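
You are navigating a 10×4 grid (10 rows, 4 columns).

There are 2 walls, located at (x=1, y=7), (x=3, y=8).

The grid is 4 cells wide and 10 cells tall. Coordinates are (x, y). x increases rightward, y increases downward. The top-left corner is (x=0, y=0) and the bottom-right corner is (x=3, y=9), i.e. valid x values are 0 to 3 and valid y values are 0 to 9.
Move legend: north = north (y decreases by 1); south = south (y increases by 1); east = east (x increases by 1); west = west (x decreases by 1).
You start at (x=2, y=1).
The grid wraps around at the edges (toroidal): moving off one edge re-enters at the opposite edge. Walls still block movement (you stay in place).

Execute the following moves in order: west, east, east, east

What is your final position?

Start: (x=2, y=1)
  west (west): (x=2, y=1) -> (x=1, y=1)
  east (east): (x=1, y=1) -> (x=2, y=1)
  east (east): (x=2, y=1) -> (x=3, y=1)
  east (east): (x=3, y=1) -> (x=0, y=1)
Final: (x=0, y=1)

Answer: Final position: (x=0, y=1)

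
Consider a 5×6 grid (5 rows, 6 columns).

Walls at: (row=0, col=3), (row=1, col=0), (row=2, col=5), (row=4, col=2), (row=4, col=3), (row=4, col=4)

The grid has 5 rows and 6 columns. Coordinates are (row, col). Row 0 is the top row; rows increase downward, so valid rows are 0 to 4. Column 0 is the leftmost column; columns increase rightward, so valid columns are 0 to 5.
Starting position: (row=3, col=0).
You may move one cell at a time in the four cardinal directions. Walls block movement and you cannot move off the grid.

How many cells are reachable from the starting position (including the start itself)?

BFS flood-fill from (row=3, col=0):
  Distance 0: (row=3, col=0)
  Distance 1: (row=2, col=0), (row=3, col=1), (row=4, col=0)
  Distance 2: (row=2, col=1), (row=3, col=2), (row=4, col=1)
  Distance 3: (row=1, col=1), (row=2, col=2), (row=3, col=3)
  Distance 4: (row=0, col=1), (row=1, col=2), (row=2, col=3), (row=3, col=4)
  Distance 5: (row=0, col=0), (row=0, col=2), (row=1, col=3), (row=2, col=4), (row=3, col=5)
  Distance 6: (row=1, col=4), (row=4, col=5)
  Distance 7: (row=0, col=4), (row=1, col=5)
  Distance 8: (row=0, col=5)
Total reachable: 24 (grid has 24 open cells total)

Answer: Reachable cells: 24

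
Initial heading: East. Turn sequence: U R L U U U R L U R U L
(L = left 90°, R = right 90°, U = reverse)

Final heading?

Answer: Final heading: East

Derivation:
Start: East
  U (U-turn (180°)) -> West
  R (right (90° clockwise)) -> North
  L (left (90° counter-clockwise)) -> West
  U (U-turn (180°)) -> East
  U (U-turn (180°)) -> West
  U (U-turn (180°)) -> East
  R (right (90° clockwise)) -> South
  L (left (90° counter-clockwise)) -> East
  U (U-turn (180°)) -> West
  R (right (90° clockwise)) -> North
  U (U-turn (180°)) -> South
  L (left (90° counter-clockwise)) -> East
Final: East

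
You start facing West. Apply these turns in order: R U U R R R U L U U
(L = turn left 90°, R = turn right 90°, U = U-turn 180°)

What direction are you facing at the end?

Start: West
  R (right (90° clockwise)) -> North
  U (U-turn (180°)) -> South
  U (U-turn (180°)) -> North
  R (right (90° clockwise)) -> East
  R (right (90° clockwise)) -> South
  R (right (90° clockwise)) -> West
  U (U-turn (180°)) -> East
  L (left (90° counter-clockwise)) -> North
  U (U-turn (180°)) -> South
  U (U-turn (180°)) -> North
Final: North

Answer: Final heading: North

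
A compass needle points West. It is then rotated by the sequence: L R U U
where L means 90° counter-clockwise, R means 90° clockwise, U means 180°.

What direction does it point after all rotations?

Answer: Final heading: West

Derivation:
Start: West
  L (left (90° counter-clockwise)) -> South
  R (right (90° clockwise)) -> West
  U (U-turn (180°)) -> East
  U (U-turn (180°)) -> West
Final: West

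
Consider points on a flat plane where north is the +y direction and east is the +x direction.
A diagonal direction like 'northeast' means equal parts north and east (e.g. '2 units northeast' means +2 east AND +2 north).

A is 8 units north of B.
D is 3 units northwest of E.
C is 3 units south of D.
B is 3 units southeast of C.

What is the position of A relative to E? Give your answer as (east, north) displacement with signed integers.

Place E at the origin (east=0, north=0).
  D is 3 units northwest of E: delta (east=-3, north=+3); D at (east=-3, north=3).
  C is 3 units south of D: delta (east=+0, north=-3); C at (east=-3, north=0).
  B is 3 units southeast of C: delta (east=+3, north=-3); B at (east=0, north=-3).
  A is 8 units north of B: delta (east=+0, north=+8); A at (east=0, north=5).
Therefore A relative to E: (east=0, north=5).

Answer: A is at (east=0, north=5) relative to E.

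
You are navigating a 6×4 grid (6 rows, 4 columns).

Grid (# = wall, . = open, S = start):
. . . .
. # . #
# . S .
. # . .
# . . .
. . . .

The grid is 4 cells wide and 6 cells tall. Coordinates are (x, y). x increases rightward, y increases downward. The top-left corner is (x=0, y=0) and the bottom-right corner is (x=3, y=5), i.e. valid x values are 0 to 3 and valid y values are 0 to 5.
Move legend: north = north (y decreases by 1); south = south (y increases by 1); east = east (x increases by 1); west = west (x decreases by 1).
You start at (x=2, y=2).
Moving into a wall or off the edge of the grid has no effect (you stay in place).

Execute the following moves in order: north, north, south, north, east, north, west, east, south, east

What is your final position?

Start: (x=2, y=2)
  north (north): (x=2, y=2) -> (x=2, y=1)
  north (north): (x=2, y=1) -> (x=2, y=0)
  south (south): (x=2, y=0) -> (x=2, y=1)
  north (north): (x=2, y=1) -> (x=2, y=0)
  east (east): (x=2, y=0) -> (x=3, y=0)
  north (north): blocked, stay at (x=3, y=0)
  west (west): (x=3, y=0) -> (x=2, y=0)
  east (east): (x=2, y=0) -> (x=3, y=0)
  south (south): blocked, stay at (x=3, y=0)
  east (east): blocked, stay at (x=3, y=0)
Final: (x=3, y=0)

Answer: Final position: (x=3, y=0)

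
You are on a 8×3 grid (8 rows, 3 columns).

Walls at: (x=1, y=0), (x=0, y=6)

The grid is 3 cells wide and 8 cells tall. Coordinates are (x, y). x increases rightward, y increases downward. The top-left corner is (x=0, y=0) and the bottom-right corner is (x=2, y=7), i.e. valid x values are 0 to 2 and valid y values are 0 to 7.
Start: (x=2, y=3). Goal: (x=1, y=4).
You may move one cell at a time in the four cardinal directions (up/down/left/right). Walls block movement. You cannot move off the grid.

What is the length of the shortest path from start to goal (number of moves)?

BFS from (x=2, y=3) until reaching (x=1, y=4):
  Distance 0: (x=2, y=3)
  Distance 1: (x=2, y=2), (x=1, y=3), (x=2, y=4)
  Distance 2: (x=2, y=1), (x=1, y=2), (x=0, y=3), (x=1, y=4), (x=2, y=5)  <- goal reached here
One shortest path (2 moves): (x=2, y=3) -> (x=1, y=3) -> (x=1, y=4)

Answer: Shortest path length: 2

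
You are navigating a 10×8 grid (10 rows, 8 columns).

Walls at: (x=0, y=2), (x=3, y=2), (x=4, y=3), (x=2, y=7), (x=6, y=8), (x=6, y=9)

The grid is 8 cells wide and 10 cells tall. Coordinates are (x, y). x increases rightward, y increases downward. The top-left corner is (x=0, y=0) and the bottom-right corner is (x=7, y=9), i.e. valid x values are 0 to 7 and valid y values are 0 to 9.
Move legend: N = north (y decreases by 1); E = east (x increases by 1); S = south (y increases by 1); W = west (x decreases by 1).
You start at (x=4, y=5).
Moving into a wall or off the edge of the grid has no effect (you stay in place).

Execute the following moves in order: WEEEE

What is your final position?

Answer: Final position: (x=7, y=5)

Derivation:
Start: (x=4, y=5)
  W (west): (x=4, y=5) -> (x=3, y=5)
  E (east): (x=3, y=5) -> (x=4, y=5)
  E (east): (x=4, y=5) -> (x=5, y=5)
  E (east): (x=5, y=5) -> (x=6, y=5)
  E (east): (x=6, y=5) -> (x=7, y=5)
Final: (x=7, y=5)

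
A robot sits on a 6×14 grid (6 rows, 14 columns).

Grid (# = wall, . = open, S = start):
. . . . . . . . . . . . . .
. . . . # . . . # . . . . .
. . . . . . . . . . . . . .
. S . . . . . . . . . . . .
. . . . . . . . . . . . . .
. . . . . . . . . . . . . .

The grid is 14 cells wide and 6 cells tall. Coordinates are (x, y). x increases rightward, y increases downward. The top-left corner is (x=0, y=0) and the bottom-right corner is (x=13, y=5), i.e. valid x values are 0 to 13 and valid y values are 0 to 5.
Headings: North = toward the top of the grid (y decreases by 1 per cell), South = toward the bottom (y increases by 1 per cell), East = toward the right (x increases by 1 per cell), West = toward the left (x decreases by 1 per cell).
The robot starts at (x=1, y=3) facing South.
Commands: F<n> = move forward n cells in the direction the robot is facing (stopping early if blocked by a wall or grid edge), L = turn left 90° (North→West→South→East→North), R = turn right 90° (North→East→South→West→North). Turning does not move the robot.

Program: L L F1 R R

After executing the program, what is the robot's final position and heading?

Start: (x=1, y=3), facing South
  L: turn left, now facing East
  L: turn left, now facing North
  F1: move forward 1, now at (x=1, y=2)
  R: turn right, now facing East
  R: turn right, now facing South
Final: (x=1, y=2), facing South

Answer: Final position: (x=1, y=2), facing South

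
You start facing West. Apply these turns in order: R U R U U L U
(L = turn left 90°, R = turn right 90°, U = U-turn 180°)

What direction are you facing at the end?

Start: West
  R (right (90° clockwise)) -> North
  U (U-turn (180°)) -> South
  R (right (90° clockwise)) -> West
  U (U-turn (180°)) -> East
  U (U-turn (180°)) -> West
  L (left (90° counter-clockwise)) -> South
  U (U-turn (180°)) -> North
Final: North

Answer: Final heading: North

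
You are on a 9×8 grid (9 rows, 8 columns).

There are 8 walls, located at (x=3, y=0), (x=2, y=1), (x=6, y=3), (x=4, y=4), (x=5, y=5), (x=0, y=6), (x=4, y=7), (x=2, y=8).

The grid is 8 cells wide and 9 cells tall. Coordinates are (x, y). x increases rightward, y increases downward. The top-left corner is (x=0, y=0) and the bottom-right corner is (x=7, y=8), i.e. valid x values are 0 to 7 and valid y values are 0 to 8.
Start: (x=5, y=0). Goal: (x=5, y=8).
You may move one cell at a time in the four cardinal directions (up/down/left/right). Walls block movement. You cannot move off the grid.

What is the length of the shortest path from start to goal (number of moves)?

BFS from (x=5, y=0) until reaching (x=5, y=8):
  Distance 0: (x=5, y=0)
  Distance 1: (x=4, y=0), (x=6, y=0), (x=5, y=1)
  Distance 2: (x=7, y=0), (x=4, y=1), (x=6, y=1), (x=5, y=2)
  Distance 3: (x=3, y=1), (x=7, y=1), (x=4, y=2), (x=6, y=2), (x=5, y=3)
  Distance 4: (x=3, y=2), (x=7, y=2), (x=4, y=3), (x=5, y=4)
  Distance 5: (x=2, y=2), (x=3, y=3), (x=7, y=3), (x=6, y=4)
  Distance 6: (x=1, y=2), (x=2, y=3), (x=3, y=4), (x=7, y=4), (x=6, y=5)
  Distance 7: (x=1, y=1), (x=0, y=2), (x=1, y=3), (x=2, y=4), (x=3, y=5), (x=7, y=5), (x=6, y=6)
  Distance 8: (x=1, y=0), (x=0, y=1), (x=0, y=3), (x=1, y=4), (x=2, y=5), (x=4, y=5), (x=3, y=6), (x=5, y=6), (x=7, y=6), (x=6, y=7)
  Distance 9: (x=0, y=0), (x=2, y=0), (x=0, y=4), (x=1, y=5), (x=2, y=6), (x=4, y=6), (x=3, y=7), (x=5, y=7), (x=7, y=7), (x=6, y=8)
  Distance 10: (x=0, y=5), (x=1, y=6), (x=2, y=7), (x=3, y=8), (x=5, y=8), (x=7, y=8)  <- goal reached here
One shortest path (10 moves): (x=5, y=0) -> (x=5, y=1) -> (x=5, y=2) -> (x=5, y=3) -> (x=5, y=4) -> (x=6, y=4) -> (x=6, y=5) -> (x=6, y=6) -> (x=5, y=6) -> (x=5, y=7) -> (x=5, y=8)

Answer: Shortest path length: 10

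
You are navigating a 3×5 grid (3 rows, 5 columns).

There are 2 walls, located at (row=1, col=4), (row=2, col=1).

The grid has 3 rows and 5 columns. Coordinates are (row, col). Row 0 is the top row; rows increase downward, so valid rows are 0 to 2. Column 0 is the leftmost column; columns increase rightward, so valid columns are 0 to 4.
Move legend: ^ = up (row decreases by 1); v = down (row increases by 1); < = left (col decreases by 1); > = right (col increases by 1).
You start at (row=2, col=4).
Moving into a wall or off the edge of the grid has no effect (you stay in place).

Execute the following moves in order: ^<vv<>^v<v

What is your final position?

Start: (row=2, col=4)
  ^ (up): blocked, stay at (row=2, col=4)
  < (left): (row=2, col=4) -> (row=2, col=3)
  v (down): blocked, stay at (row=2, col=3)
  v (down): blocked, stay at (row=2, col=3)
  < (left): (row=2, col=3) -> (row=2, col=2)
  > (right): (row=2, col=2) -> (row=2, col=3)
  ^ (up): (row=2, col=3) -> (row=1, col=3)
  v (down): (row=1, col=3) -> (row=2, col=3)
  < (left): (row=2, col=3) -> (row=2, col=2)
  v (down): blocked, stay at (row=2, col=2)
Final: (row=2, col=2)

Answer: Final position: (row=2, col=2)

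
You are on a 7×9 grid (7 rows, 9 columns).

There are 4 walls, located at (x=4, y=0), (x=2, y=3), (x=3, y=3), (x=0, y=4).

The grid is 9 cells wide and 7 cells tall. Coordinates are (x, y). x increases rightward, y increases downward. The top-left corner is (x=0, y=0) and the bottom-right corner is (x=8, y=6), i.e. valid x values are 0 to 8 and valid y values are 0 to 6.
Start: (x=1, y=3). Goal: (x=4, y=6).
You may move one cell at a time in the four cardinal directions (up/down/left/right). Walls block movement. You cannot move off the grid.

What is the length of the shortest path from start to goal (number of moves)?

Answer: Shortest path length: 6

Derivation:
BFS from (x=1, y=3) until reaching (x=4, y=6):
  Distance 0: (x=1, y=3)
  Distance 1: (x=1, y=2), (x=0, y=3), (x=1, y=4)
  Distance 2: (x=1, y=1), (x=0, y=2), (x=2, y=2), (x=2, y=4), (x=1, y=5)
  Distance 3: (x=1, y=0), (x=0, y=1), (x=2, y=1), (x=3, y=2), (x=3, y=4), (x=0, y=5), (x=2, y=5), (x=1, y=6)
  Distance 4: (x=0, y=0), (x=2, y=0), (x=3, y=1), (x=4, y=2), (x=4, y=4), (x=3, y=5), (x=0, y=6), (x=2, y=6)
  Distance 5: (x=3, y=0), (x=4, y=1), (x=5, y=2), (x=4, y=3), (x=5, y=4), (x=4, y=5), (x=3, y=6)
  Distance 6: (x=5, y=1), (x=6, y=2), (x=5, y=3), (x=6, y=4), (x=5, y=5), (x=4, y=6)  <- goal reached here
One shortest path (6 moves): (x=1, y=3) -> (x=1, y=4) -> (x=2, y=4) -> (x=3, y=4) -> (x=4, y=4) -> (x=4, y=5) -> (x=4, y=6)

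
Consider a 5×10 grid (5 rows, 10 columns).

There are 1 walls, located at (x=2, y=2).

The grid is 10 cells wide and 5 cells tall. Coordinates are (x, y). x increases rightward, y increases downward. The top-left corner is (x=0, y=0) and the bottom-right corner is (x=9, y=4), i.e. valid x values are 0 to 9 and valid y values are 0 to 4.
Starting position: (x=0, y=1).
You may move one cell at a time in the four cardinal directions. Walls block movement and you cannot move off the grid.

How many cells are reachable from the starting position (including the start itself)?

Answer: Reachable cells: 49

Derivation:
BFS flood-fill from (x=0, y=1):
  Distance 0: (x=0, y=1)
  Distance 1: (x=0, y=0), (x=1, y=1), (x=0, y=2)
  Distance 2: (x=1, y=0), (x=2, y=1), (x=1, y=2), (x=0, y=3)
  Distance 3: (x=2, y=0), (x=3, y=1), (x=1, y=3), (x=0, y=4)
  Distance 4: (x=3, y=0), (x=4, y=1), (x=3, y=2), (x=2, y=3), (x=1, y=4)
  Distance 5: (x=4, y=0), (x=5, y=1), (x=4, y=2), (x=3, y=3), (x=2, y=4)
  Distance 6: (x=5, y=0), (x=6, y=1), (x=5, y=2), (x=4, y=3), (x=3, y=4)
  Distance 7: (x=6, y=0), (x=7, y=1), (x=6, y=2), (x=5, y=3), (x=4, y=4)
  Distance 8: (x=7, y=0), (x=8, y=1), (x=7, y=2), (x=6, y=3), (x=5, y=4)
  Distance 9: (x=8, y=0), (x=9, y=1), (x=8, y=2), (x=7, y=3), (x=6, y=4)
  Distance 10: (x=9, y=0), (x=9, y=2), (x=8, y=3), (x=7, y=4)
  Distance 11: (x=9, y=3), (x=8, y=4)
  Distance 12: (x=9, y=4)
Total reachable: 49 (grid has 49 open cells total)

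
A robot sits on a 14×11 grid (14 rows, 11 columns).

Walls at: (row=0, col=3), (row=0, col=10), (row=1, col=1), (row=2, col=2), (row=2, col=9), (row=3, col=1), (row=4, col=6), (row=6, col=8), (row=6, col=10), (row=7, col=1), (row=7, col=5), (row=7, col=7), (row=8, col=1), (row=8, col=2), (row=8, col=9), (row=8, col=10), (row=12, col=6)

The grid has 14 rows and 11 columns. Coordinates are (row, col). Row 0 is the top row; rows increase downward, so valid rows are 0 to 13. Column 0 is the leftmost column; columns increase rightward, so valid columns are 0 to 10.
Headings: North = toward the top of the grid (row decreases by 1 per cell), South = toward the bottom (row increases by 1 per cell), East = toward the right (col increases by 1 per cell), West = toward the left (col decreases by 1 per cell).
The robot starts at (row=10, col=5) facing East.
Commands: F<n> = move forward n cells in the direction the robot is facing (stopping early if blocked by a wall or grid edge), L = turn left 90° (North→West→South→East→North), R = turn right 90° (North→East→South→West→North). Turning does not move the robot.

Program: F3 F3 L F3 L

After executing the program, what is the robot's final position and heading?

Start: (row=10, col=5), facing East
  F3: move forward 3, now at (row=10, col=8)
  F3: move forward 2/3 (blocked), now at (row=10, col=10)
  L: turn left, now facing North
  F3: move forward 1/3 (blocked), now at (row=9, col=10)
  L: turn left, now facing West
Final: (row=9, col=10), facing West

Answer: Final position: (row=9, col=10), facing West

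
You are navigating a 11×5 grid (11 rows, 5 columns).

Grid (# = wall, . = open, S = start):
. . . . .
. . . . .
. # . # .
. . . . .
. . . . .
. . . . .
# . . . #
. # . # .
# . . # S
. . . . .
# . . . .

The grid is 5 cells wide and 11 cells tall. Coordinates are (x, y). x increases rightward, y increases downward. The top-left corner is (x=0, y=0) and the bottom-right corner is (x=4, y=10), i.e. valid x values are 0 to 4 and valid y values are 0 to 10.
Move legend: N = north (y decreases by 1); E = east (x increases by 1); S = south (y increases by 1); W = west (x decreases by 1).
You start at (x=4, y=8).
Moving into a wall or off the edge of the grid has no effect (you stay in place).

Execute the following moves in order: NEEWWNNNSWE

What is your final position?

Answer: Final position: (x=4, y=8)

Derivation:
Start: (x=4, y=8)
  N (north): (x=4, y=8) -> (x=4, y=7)
  E (east): blocked, stay at (x=4, y=7)
  E (east): blocked, stay at (x=4, y=7)
  W (west): blocked, stay at (x=4, y=7)
  W (west): blocked, stay at (x=4, y=7)
  [×3]N (north): blocked, stay at (x=4, y=7)
  S (south): (x=4, y=7) -> (x=4, y=8)
  W (west): blocked, stay at (x=4, y=8)
  E (east): blocked, stay at (x=4, y=8)
Final: (x=4, y=8)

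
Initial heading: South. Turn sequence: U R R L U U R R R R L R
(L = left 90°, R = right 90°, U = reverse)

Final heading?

Start: South
  U (U-turn (180°)) -> North
  R (right (90° clockwise)) -> East
  R (right (90° clockwise)) -> South
  L (left (90° counter-clockwise)) -> East
  U (U-turn (180°)) -> West
  U (U-turn (180°)) -> East
  R (right (90° clockwise)) -> South
  R (right (90° clockwise)) -> West
  R (right (90° clockwise)) -> North
  R (right (90° clockwise)) -> East
  L (left (90° counter-clockwise)) -> North
  R (right (90° clockwise)) -> East
Final: East

Answer: Final heading: East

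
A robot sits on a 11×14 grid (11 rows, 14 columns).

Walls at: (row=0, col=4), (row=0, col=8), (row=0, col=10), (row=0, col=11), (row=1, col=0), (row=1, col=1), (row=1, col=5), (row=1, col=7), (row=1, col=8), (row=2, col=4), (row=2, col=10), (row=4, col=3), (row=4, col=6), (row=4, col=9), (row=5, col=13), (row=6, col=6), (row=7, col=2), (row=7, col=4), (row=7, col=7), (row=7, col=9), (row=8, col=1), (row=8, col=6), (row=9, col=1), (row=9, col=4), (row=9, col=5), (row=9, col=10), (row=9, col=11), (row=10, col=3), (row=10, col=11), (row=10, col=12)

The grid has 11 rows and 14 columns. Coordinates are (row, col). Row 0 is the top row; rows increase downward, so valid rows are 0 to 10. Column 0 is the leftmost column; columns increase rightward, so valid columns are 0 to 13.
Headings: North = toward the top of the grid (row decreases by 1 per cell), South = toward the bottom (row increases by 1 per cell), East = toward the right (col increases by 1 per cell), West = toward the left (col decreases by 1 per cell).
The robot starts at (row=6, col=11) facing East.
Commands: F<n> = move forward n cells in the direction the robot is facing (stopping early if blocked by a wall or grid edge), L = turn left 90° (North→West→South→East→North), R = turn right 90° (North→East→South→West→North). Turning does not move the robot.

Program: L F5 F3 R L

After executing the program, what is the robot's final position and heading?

Start: (row=6, col=11), facing East
  L: turn left, now facing North
  F5: move forward 5, now at (row=1, col=11)
  F3: move forward 0/3 (blocked), now at (row=1, col=11)
  R: turn right, now facing East
  L: turn left, now facing North
Final: (row=1, col=11), facing North

Answer: Final position: (row=1, col=11), facing North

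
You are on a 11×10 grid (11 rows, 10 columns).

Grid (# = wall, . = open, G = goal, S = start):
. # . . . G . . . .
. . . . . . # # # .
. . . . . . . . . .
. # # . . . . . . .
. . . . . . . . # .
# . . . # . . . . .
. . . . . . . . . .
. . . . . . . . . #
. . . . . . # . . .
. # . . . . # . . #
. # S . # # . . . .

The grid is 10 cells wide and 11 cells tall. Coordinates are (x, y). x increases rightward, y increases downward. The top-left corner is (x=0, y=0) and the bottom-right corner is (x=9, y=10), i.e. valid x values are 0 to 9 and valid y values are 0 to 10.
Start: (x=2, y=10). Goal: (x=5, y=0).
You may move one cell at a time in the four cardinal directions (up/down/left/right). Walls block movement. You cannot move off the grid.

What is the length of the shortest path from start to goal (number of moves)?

BFS from (x=2, y=10) until reaching (x=5, y=0):
  Distance 0: (x=2, y=10)
  Distance 1: (x=2, y=9), (x=3, y=10)
  Distance 2: (x=2, y=8), (x=3, y=9)
  Distance 3: (x=2, y=7), (x=1, y=8), (x=3, y=8), (x=4, y=9)
  Distance 4: (x=2, y=6), (x=1, y=7), (x=3, y=7), (x=0, y=8), (x=4, y=8), (x=5, y=9)
  Distance 5: (x=2, y=5), (x=1, y=6), (x=3, y=6), (x=0, y=7), (x=4, y=7), (x=5, y=8), (x=0, y=9)
  Distance 6: (x=2, y=4), (x=1, y=5), (x=3, y=5), (x=0, y=6), (x=4, y=6), (x=5, y=7), (x=0, y=10)
  Distance 7: (x=1, y=4), (x=3, y=4), (x=5, y=6), (x=6, y=7)
  Distance 8: (x=3, y=3), (x=0, y=4), (x=4, y=4), (x=5, y=5), (x=6, y=6), (x=7, y=7)
  Distance 9: (x=3, y=2), (x=0, y=3), (x=4, y=3), (x=5, y=4), (x=6, y=5), (x=7, y=6), (x=8, y=7), (x=7, y=8)
  Distance 10: (x=3, y=1), (x=0, y=2), (x=2, y=2), (x=4, y=2), (x=5, y=3), (x=6, y=4), (x=7, y=5), (x=8, y=6), (x=8, y=8), (x=7, y=9)
  Distance 11: (x=3, y=0), (x=0, y=1), (x=2, y=1), (x=4, y=1), (x=1, y=2), (x=5, y=2), (x=6, y=3), (x=7, y=4), (x=8, y=5), (x=9, y=6), (x=9, y=8), (x=8, y=9), (x=7, y=10)
  Distance 12: (x=0, y=0), (x=2, y=0), (x=4, y=0), (x=1, y=1), (x=5, y=1), (x=6, y=2), (x=7, y=3), (x=9, y=5), (x=6, y=10), (x=8, y=10)
  Distance 13: (x=5, y=0), (x=7, y=2), (x=8, y=3), (x=9, y=4), (x=9, y=10)  <- goal reached here
One shortest path (13 moves): (x=2, y=10) -> (x=3, y=10) -> (x=3, y=9) -> (x=4, y=9) -> (x=5, y=9) -> (x=5, y=8) -> (x=5, y=7) -> (x=5, y=6) -> (x=5, y=5) -> (x=5, y=4) -> (x=5, y=3) -> (x=5, y=2) -> (x=5, y=1) -> (x=5, y=0)

Answer: Shortest path length: 13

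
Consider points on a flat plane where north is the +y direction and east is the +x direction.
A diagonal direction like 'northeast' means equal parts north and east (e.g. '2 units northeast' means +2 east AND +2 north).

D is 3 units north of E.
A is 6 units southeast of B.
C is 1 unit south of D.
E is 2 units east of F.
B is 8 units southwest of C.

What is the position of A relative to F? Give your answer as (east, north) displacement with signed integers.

Answer: A is at (east=0, north=-12) relative to F.

Derivation:
Place F at the origin (east=0, north=0).
  E is 2 units east of F: delta (east=+2, north=+0); E at (east=2, north=0).
  D is 3 units north of E: delta (east=+0, north=+3); D at (east=2, north=3).
  C is 1 unit south of D: delta (east=+0, north=-1); C at (east=2, north=2).
  B is 8 units southwest of C: delta (east=-8, north=-8); B at (east=-6, north=-6).
  A is 6 units southeast of B: delta (east=+6, north=-6); A at (east=0, north=-12).
Therefore A relative to F: (east=0, north=-12).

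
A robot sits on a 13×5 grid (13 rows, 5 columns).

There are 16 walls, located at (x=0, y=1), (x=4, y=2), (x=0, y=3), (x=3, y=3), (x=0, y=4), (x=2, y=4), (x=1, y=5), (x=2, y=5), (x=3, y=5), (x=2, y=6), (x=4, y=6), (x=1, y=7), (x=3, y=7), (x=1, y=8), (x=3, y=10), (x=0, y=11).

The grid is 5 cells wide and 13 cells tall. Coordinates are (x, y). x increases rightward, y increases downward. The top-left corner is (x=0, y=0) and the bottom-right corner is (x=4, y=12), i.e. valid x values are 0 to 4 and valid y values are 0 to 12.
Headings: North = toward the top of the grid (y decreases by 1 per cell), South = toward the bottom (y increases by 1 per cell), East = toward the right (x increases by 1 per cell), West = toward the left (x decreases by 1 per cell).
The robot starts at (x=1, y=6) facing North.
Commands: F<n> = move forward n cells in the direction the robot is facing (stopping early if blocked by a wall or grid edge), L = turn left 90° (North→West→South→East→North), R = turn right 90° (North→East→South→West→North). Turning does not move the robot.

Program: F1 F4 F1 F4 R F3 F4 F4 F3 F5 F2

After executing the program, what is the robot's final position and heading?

Answer: Final position: (x=1, y=6), facing East

Derivation:
Start: (x=1, y=6), facing North
  F1: move forward 0/1 (blocked), now at (x=1, y=6)
  F4: move forward 0/4 (blocked), now at (x=1, y=6)
  F1: move forward 0/1 (blocked), now at (x=1, y=6)
  F4: move forward 0/4 (blocked), now at (x=1, y=6)
  R: turn right, now facing East
  F3: move forward 0/3 (blocked), now at (x=1, y=6)
  F4: move forward 0/4 (blocked), now at (x=1, y=6)
  F4: move forward 0/4 (blocked), now at (x=1, y=6)
  F3: move forward 0/3 (blocked), now at (x=1, y=6)
  F5: move forward 0/5 (blocked), now at (x=1, y=6)
  F2: move forward 0/2 (blocked), now at (x=1, y=6)
Final: (x=1, y=6), facing East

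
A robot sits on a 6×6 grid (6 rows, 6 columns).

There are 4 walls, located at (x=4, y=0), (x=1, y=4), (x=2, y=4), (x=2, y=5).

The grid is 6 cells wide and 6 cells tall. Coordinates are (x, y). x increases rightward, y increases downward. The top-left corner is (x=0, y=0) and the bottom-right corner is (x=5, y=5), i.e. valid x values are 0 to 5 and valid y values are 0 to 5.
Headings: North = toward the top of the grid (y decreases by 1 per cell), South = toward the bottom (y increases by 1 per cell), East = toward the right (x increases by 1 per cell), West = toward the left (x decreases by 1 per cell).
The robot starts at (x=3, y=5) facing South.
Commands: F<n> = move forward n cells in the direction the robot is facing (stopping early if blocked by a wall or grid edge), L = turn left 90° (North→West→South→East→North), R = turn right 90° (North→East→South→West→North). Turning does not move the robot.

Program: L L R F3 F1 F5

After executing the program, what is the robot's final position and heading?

Start: (x=3, y=5), facing South
  L: turn left, now facing East
  L: turn left, now facing North
  R: turn right, now facing East
  F3: move forward 2/3 (blocked), now at (x=5, y=5)
  F1: move forward 0/1 (blocked), now at (x=5, y=5)
  F5: move forward 0/5 (blocked), now at (x=5, y=5)
Final: (x=5, y=5), facing East

Answer: Final position: (x=5, y=5), facing East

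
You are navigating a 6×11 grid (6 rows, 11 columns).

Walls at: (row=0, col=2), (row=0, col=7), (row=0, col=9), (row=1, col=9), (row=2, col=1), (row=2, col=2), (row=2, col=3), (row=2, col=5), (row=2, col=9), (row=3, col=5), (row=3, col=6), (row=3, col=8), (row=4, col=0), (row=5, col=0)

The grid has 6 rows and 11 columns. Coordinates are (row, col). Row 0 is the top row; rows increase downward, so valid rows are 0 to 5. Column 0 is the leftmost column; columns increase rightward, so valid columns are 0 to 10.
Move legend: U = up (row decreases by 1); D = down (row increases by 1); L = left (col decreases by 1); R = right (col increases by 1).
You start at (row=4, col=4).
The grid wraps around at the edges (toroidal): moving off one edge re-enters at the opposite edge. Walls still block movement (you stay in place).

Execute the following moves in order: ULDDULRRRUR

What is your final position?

Start: (row=4, col=4)
  U (up): (row=4, col=4) -> (row=3, col=4)
  L (left): (row=3, col=4) -> (row=3, col=3)
  D (down): (row=3, col=3) -> (row=4, col=3)
  D (down): (row=4, col=3) -> (row=5, col=3)
  U (up): (row=5, col=3) -> (row=4, col=3)
  L (left): (row=4, col=3) -> (row=4, col=2)
  R (right): (row=4, col=2) -> (row=4, col=3)
  R (right): (row=4, col=3) -> (row=4, col=4)
  R (right): (row=4, col=4) -> (row=4, col=5)
  U (up): blocked, stay at (row=4, col=5)
  R (right): (row=4, col=5) -> (row=4, col=6)
Final: (row=4, col=6)

Answer: Final position: (row=4, col=6)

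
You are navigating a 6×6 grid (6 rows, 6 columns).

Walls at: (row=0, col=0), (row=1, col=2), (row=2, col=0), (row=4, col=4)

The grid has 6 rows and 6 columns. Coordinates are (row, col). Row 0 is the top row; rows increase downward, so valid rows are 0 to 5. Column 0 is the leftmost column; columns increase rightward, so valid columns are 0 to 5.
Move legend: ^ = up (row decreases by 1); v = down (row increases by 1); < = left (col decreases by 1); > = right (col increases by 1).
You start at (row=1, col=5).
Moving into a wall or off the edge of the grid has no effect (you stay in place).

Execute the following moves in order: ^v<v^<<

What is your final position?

Start: (row=1, col=5)
  ^ (up): (row=1, col=5) -> (row=0, col=5)
  v (down): (row=0, col=5) -> (row=1, col=5)
  < (left): (row=1, col=5) -> (row=1, col=4)
  v (down): (row=1, col=4) -> (row=2, col=4)
  ^ (up): (row=2, col=4) -> (row=1, col=4)
  < (left): (row=1, col=4) -> (row=1, col=3)
  < (left): blocked, stay at (row=1, col=3)
Final: (row=1, col=3)

Answer: Final position: (row=1, col=3)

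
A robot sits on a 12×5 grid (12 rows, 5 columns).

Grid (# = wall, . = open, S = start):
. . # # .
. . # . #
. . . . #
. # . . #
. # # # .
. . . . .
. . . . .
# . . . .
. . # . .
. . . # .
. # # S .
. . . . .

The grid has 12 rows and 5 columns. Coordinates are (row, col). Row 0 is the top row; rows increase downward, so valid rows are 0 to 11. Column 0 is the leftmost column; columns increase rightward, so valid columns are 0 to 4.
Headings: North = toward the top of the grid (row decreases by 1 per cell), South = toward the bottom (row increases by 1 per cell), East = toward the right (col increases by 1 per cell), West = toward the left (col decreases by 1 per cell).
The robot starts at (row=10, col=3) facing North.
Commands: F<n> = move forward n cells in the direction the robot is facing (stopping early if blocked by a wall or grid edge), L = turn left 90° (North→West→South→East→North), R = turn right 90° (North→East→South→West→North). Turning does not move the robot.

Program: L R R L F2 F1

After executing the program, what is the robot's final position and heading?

Answer: Final position: (row=10, col=3), facing North

Derivation:
Start: (row=10, col=3), facing North
  L: turn left, now facing West
  R: turn right, now facing North
  R: turn right, now facing East
  L: turn left, now facing North
  F2: move forward 0/2 (blocked), now at (row=10, col=3)
  F1: move forward 0/1 (blocked), now at (row=10, col=3)
Final: (row=10, col=3), facing North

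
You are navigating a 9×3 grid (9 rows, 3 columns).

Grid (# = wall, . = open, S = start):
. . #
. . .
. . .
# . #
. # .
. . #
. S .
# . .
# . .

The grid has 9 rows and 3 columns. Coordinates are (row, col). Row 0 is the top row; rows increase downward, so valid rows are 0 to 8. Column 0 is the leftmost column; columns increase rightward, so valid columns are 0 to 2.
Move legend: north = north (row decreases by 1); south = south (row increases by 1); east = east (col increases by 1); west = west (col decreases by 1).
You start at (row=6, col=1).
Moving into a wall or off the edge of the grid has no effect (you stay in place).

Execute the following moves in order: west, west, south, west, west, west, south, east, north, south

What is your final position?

Answer: Final position: (row=6, col=1)

Derivation:
Start: (row=6, col=1)
  west (west): (row=6, col=1) -> (row=6, col=0)
  west (west): blocked, stay at (row=6, col=0)
  south (south): blocked, stay at (row=6, col=0)
  [×3]west (west): blocked, stay at (row=6, col=0)
  south (south): blocked, stay at (row=6, col=0)
  east (east): (row=6, col=0) -> (row=6, col=1)
  north (north): (row=6, col=1) -> (row=5, col=1)
  south (south): (row=5, col=1) -> (row=6, col=1)
Final: (row=6, col=1)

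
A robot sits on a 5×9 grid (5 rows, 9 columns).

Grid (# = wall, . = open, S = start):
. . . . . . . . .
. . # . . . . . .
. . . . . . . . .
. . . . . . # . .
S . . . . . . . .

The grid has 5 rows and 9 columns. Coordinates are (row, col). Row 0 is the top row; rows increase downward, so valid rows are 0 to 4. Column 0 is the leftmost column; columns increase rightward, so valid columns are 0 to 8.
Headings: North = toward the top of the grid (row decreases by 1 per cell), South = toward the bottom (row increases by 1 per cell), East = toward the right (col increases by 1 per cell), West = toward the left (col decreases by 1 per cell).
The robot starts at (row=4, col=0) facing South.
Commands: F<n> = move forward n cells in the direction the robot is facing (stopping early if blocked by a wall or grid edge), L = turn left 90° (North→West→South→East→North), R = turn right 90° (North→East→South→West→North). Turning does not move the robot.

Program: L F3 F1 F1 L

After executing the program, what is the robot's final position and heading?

Answer: Final position: (row=4, col=5), facing North

Derivation:
Start: (row=4, col=0), facing South
  L: turn left, now facing East
  F3: move forward 3, now at (row=4, col=3)
  F1: move forward 1, now at (row=4, col=4)
  F1: move forward 1, now at (row=4, col=5)
  L: turn left, now facing North
Final: (row=4, col=5), facing North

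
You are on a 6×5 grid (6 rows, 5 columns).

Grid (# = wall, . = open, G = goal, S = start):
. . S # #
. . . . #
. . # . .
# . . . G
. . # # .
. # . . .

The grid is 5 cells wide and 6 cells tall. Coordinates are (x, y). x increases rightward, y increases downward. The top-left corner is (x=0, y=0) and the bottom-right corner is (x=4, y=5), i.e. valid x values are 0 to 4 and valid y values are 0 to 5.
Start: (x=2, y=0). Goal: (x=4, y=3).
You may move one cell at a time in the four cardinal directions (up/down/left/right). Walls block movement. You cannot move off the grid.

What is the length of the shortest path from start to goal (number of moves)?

Answer: Shortest path length: 5

Derivation:
BFS from (x=2, y=0) until reaching (x=4, y=3):
  Distance 0: (x=2, y=0)
  Distance 1: (x=1, y=0), (x=2, y=1)
  Distance 2: (x=0, y=0), (x=1, y=1), (x=3, y=1)
  Distance 3: (x=0, y=1), (x=1, y=2), (x=3, y=2)
  Distance 4: (x=0, y=2), (x=4, y=2), (x=1, y=3), (x=3, y=3)
  Distance 5: (x=2, y=3), (x=4, y=3), (x=1, y=4)  <- goal reached here
One shortest path (5 moves): (x=2, y=0) -> (x=2, y=1) -> (x=3, y=1) -> (x=3, y=2) -> (x=4, y=2) -> (x=4, y=3)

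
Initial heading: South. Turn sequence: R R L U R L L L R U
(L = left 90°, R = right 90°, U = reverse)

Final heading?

Start: South
  R (right (90° clockwise)) -> West
  R (right (90° clockwise)) -> North
  L (left (90° counter-clockwise)) -> West
  U (U-turn (180°)) -> East
  R (right (90° clockwise)) -> South
  L (left (90° counter-clockwise)) -> East
  L (left (90° counter-clockwise)) -> North
  L (left (90° counter-clockwise)) -> West
  R (right (90° clockwise)) -> North
  U (U-turn (180°)) -> South
Final: South

Answer: Final heading: South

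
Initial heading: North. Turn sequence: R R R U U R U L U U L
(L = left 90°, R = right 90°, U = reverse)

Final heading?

Answer: Final heading: North

Derivation:
Start: North
  R (right (90° clockwise)) -> East
  R (right (90° clockwise)) -> South
  R (right (90° clockwise)) -> West
  U (U-turn (180°)) -> East
  U (U-turn (180°)) -> West
  R (right (90° clockwise)) -> North
  U (U-turn (180°)) -> South
  L (left (90° counter-clockwise)) -> East
  U (U-turn (180°)) -> West
  U (U-turn (180°)) -> East
  L (left (90° counter-clockwise)) -> North
Final: North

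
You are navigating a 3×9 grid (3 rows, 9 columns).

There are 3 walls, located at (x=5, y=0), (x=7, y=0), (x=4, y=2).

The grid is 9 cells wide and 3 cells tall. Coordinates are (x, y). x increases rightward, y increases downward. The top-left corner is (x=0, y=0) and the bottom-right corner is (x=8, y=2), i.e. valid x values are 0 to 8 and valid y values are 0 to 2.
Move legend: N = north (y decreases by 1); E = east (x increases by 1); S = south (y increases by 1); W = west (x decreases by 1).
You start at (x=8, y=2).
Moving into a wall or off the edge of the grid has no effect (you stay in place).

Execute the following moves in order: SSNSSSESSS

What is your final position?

Answer: Final position: (x=8, y=2)

Derivation:
Start: (x=8, y=2)
  S (south): blocked, stay at (x=8, y=2)
  S (south): blocked, stay at (x=8, y=2)
  N (north): (x=8, y=2) -> (x=8, y=1)
  S (south): (x=8, y=1) -> (x=8, y=2)
  S (south): blocked, stay at (x=8, y=2)
  S (south): blocked, stay at (x=8, y=2)
  E (east): blocked, stay at (x=8, y=2)
  [×3]S (south): blocked, stay at (x=8, y=2)
Final: (x=8, y=2)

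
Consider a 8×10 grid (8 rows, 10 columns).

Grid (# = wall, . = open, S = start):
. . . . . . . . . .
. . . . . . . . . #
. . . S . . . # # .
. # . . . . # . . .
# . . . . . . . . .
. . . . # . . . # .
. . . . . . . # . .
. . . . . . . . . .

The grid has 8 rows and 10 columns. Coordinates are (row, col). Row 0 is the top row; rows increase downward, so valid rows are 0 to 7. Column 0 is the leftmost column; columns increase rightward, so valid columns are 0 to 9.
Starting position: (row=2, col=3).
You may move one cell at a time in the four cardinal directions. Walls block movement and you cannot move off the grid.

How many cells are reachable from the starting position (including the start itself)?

Answer: Reachable cells: 71

Derivation:
BFS flood-fill from (row=2, col=3):
  Distance 0: (row=2, col=3)
  Distance 1: (row=1, col=3), (row=2, col=2), (row=2, col=4), (row=3, col=3)
  Distance 2: (row=0, col=3), (row=1, col=2), (row=1, col=4), (row=2, col=1), (row=2, col=5), (row=3, col=2), (row=3, col=4), (row=4, col=3)
  Distance 3: (row=0, col=2), (row=0, col=4), (row=1, col=1), (row=1, col=5), (row=2, col=0), (row=2, col=6), (row=3, col=5), (row=4, col=2), (row=4, col=4), (row=5, col=3)
  Distance 4: (row=0, col=1), (row=0, col=5), (row=1, col=0), (row=1, col=6), (row=3, col=0), (row=4, col=1), (row=4, col=5), (row=5, col=2), (row=6, col=3)
  Distance 5: (row=0, col=0), (row=0, col=6), (row=1, col=7), (row=4, col=6), (row=5, col=1), (row=5, col=5), (row=6, col=2), (row=6, col=4), (row=7, col=3)
  Distance 6: (row=0, col=7), (row=1, col=8), (row=4, col=7), (row=5, col=0), (row=5, col=6), (row=6, col=1), (row=6, col=5), (row=7, col=2), (row=7, col=4)
  Distance 7: (row=0, col=8), (row=3, col=7), (row=4, col=8), (row=5, col=7), (row=6, col=0), (row=6, col=6), (row=7, col=1), (row=7, col=5)
  Distance 8: (row=0, col=9), (row=3, col=8), (row=4, col=9), (row=7, col=0), (row=7, col=6)
  Distance 9: (row=3, col=9), (row=5, col=9), (row=7, col=7)
  Distance 10: (row=2, col=9), (row=6, col=9), (row=7, col=8)
  Distance 11: (row=6, col=8), (row=7, col=9)
Total reachable: 71 (grid has 71 open cells total)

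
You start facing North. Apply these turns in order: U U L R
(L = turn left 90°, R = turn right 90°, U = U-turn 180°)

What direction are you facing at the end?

Start: North
  U (U-turn (180°)) -> South
  U (U-turn (180°)) -> North
  L (left (90° counter-clockwise)) -> West
  R (right (90° clockwise)) -> North
Final: North

Answer: Final heading: North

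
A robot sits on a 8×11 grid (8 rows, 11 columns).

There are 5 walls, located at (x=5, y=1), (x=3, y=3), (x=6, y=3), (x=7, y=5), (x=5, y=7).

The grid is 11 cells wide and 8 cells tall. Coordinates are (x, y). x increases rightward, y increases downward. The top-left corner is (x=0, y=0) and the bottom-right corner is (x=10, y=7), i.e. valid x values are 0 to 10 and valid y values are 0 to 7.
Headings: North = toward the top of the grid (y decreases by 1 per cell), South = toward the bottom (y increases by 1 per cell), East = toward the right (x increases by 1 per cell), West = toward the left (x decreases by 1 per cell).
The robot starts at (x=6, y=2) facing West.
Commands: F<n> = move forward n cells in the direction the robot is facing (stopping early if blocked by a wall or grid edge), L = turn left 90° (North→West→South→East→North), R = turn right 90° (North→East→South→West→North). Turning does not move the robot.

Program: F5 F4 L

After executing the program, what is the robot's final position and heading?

Answer: Final position: (x=0, y=2), facing South

Derivation:
Start: (x=6, y=2), facing West
  F5: move forward 5, now at (x=1, y=2)
  F4: move forward 1/4 (blocked), now at (x=0, y=2)
  L: turn left, now facing South
Final: (x=0, y=2), facing South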